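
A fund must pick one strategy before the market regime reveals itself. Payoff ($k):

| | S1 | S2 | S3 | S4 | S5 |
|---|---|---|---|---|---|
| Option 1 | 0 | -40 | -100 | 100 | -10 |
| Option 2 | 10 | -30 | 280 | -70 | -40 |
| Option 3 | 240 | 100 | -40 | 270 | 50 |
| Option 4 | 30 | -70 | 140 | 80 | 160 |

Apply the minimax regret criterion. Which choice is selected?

Option 4

Column bests: S1=240, S2=100, S3=280, S4=270, S5=160.
Option 1 regrets: 240, 140, 380, 170, 170 → max 380
Option 2 regrets: 230, 130, 0, 340, 200 → max 340
Option 3 regrets: 0, 0, 320, 0, 110 → max 320
Option 4 regrets: 210, 170, 140, 190, 0 → max 210
Smallest max regret = 210 → Option 4.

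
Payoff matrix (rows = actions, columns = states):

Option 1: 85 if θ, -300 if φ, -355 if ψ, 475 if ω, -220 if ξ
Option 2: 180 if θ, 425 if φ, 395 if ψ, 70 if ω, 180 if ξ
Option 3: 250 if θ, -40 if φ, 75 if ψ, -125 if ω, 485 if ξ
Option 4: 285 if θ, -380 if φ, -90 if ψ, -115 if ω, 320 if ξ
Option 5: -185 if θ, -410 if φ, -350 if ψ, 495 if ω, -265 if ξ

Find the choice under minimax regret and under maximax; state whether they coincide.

minimax regret → Option 2; maximax → Option 5 (disagree)

Column bests: θ=285, φ=425, ψ=395, ω=495, ξ=485.
Option 1 regrets: 200, 725, 750, 20, 705 → max 750
Option 2 regrets: 105, 0, 0, 425, 305 → max 425
Option 3 regrets: 35, 465, 320, 620, 0 → max 620
Option 4 regrets: 0, 805, 485, 610, 165 → max 805
Option 5 regrets: 470, 835, 745, 0, 750 → max 835
Smallest max regret = 425 → Option 2.
Row maxima: Option 1=475, Option 2=425, Option 3=485, Option 4=320, Option 5=495
Best best-case = 495 → Option 5.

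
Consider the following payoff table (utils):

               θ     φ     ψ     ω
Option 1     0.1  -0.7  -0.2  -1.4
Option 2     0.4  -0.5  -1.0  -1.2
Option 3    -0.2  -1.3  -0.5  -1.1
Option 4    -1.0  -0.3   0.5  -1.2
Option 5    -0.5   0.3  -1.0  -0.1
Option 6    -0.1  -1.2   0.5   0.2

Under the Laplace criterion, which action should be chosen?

Row averages: Option 1=-0.55, Option 2=-0.575, Option 3=-0.775, Option 4=-0.5, Option 5=-0.325, Option 6=-0.15
Highest average = -0.15 → Option 6.

Option 6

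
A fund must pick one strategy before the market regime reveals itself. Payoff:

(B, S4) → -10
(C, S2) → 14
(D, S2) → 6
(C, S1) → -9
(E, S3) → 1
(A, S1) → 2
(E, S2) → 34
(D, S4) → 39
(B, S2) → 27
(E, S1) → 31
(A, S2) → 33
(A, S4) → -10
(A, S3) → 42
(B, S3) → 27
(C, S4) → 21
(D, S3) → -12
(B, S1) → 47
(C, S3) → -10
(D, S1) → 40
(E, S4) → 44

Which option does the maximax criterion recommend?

Row maxima: A=42, B=47, C=21, D=40, E=44
Best best-case = 47 → B.

B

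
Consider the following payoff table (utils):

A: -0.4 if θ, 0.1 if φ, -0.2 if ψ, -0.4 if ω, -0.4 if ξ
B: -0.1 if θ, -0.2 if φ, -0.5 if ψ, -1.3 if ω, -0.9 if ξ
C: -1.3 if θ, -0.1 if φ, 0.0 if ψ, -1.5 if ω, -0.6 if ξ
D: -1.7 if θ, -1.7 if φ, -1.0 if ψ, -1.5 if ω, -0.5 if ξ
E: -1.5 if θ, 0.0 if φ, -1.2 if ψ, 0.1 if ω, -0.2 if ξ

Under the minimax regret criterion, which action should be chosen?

A

Column bests: θ=-0.1, φ=0.1, ψ=0.0, ω=0.1, ξ=-0.2.
A regrets: 0.3, 0.0, 0.2, 0.5, 0.2 → max 0.5
B regrets: 0.0, 0.3, 0.5, 1.4, 0.7 → max 1.4
C regrets: 1.2, 0.2, 0.0, 1.6, 0.4 → max 1.6
D regrets: 1.6, 1.8, 1.0, 1.6, 0.3 → max 1.8
E regrets: 1.4, 0.1, 1.2, 0.0, 0.0 → max 1.4
Smallest max regret = 0.5 → A.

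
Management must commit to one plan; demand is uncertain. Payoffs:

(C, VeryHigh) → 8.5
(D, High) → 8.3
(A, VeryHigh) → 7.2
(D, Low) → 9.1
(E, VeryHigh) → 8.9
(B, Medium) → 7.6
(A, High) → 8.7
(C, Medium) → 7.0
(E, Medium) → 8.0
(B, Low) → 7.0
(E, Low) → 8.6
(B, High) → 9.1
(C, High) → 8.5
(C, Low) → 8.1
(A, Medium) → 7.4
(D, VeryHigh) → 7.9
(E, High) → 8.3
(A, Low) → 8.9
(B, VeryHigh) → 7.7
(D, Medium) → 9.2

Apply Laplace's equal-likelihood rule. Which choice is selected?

Row averages: A=8.05, B=7.85, C=8.025, D=8.625, E=8.45
Highest average = 8.625 → D.

D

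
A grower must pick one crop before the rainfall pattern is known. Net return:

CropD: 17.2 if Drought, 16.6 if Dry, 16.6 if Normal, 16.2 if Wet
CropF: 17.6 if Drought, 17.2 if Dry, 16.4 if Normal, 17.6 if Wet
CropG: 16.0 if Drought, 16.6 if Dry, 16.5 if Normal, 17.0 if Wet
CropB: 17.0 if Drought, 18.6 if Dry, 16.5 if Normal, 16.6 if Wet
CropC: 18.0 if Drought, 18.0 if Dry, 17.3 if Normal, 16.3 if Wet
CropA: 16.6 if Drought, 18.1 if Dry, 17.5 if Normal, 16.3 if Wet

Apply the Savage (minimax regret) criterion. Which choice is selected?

CropB

Column bests: Drought=18.0, Dry=18.6, Normal=17.5, Wet=17.6.
CropD regrets: 0.8, 2.0, 0.9, 1.4 → max 2.0
CropF regrets: 0.4, 1.4, 1.1, 0.0 → max 1.4
CropG regrets: 2.0, 2.0, 1.0, 0.6 → max 2.0
CropB regrets: 1.0, 0.0, 1.0, 1.0 → max 1.0
CropC regrets: 0.0, 0.6, 0.2, 1.3 → max 1.3
CropA regrets: 1.4, 0.5, 0.0, 1.3 → max 1.4
Smallest max regret = 1.0 → CropB.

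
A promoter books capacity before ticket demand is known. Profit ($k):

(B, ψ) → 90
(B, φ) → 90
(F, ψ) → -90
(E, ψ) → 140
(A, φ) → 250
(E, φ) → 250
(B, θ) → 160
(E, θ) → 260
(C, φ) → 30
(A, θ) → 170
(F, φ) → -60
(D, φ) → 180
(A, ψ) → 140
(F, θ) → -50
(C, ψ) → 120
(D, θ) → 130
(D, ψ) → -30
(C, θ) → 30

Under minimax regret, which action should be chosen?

Column bests: θ=260, φ=250, ψ=140.
A regrets: 90, 0, 0 → max 90
B regrets: 100, 160, 50 → max 160
C regrets: 230, 220, 20 → max 230
D regrets: 130, 70, 170 → max 170
E regrets: 0, 0, 0 → max 0
F regrets: 310, 310, 230 → max 310
Smallest max regret = 0 → E.

E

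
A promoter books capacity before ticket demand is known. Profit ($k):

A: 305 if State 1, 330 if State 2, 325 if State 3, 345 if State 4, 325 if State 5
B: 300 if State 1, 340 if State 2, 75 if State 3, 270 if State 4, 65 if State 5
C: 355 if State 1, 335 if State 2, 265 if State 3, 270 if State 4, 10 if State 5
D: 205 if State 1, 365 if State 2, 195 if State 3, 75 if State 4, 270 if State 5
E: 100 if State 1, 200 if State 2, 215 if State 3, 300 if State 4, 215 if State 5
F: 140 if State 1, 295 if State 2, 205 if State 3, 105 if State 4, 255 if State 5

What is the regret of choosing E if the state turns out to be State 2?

Best payoff under State 2 is 365.
Regret = 365 − 200 = 165.

165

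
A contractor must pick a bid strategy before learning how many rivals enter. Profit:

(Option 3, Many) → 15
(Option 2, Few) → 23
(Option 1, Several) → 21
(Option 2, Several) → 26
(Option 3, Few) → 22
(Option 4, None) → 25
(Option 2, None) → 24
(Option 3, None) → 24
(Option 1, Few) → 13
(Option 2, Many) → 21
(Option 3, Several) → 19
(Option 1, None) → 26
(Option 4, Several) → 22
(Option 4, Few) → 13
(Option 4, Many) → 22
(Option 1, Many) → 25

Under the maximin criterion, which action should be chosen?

Row minima: Option 1=13, Option 2=21, Option 3=15, Option 4=13
Best worst-case = 21 → Option 2.

Option 2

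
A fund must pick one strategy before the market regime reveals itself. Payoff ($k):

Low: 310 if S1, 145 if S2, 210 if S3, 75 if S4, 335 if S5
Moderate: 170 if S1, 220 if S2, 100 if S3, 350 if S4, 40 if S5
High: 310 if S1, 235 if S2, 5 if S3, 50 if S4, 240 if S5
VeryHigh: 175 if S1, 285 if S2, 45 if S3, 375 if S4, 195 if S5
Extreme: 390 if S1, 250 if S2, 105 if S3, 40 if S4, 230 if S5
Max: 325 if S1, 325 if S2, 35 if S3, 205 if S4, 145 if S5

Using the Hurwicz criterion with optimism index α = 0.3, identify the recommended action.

Low

Low: 0.3·335 + 0.7·75 = 153
Moderate: 0.3·350 + 0.7·40 = 133
High: 0.3·310 + 0.7·5 = 96.5
VeryHigh: 0.3·375 + 0.7·45 = 144
Extreme: 0.3·390 + 0.7·40 = 145
Max: 0.3·325 + 0.7·35 = 122
Highest Hurwicz score = 153 → Low.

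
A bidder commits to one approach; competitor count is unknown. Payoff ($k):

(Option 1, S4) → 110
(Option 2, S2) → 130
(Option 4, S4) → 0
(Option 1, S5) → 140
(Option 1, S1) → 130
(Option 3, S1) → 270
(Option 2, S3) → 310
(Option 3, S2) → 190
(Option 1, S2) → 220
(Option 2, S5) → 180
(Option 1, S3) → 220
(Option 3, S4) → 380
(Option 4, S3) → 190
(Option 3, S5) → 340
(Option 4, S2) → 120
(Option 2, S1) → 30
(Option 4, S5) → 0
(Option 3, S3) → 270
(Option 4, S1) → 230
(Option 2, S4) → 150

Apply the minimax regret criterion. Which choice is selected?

Column bests: S1=270, S2=220, S3=310, S4=380, S5=340.
Option 1 regrets: 140, 0, 90, 270, 200 → max 270
Option 2 regrets: 240, 90, 0, 230, 160 → max 240
Option 3 regrets: 0, 30, 40, 0, 0 → max 40
Option 4 regrets: 40, 100, 120, 380, 340 → max 380
Smallest max regret = 40 → Option 3.

Option 3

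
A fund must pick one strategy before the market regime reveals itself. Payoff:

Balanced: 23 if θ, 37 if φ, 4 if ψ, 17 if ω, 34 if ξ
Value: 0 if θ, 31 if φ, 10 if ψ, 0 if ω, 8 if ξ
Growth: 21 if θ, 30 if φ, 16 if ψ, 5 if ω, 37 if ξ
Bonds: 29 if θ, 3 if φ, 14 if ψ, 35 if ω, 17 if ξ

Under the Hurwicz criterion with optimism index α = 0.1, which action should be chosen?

Balanced: 0.1·37 + 0.9·4 = 7.3
Value: 0.1·31 + 0.9·0 = 3.1
Growth: 0.1·37 + 0.9·5 = 8.2
Bonds: 0.1·35 + 0.9·3 = 6.2
Highest Hurwicz score = 8.2 → Growth.

Growth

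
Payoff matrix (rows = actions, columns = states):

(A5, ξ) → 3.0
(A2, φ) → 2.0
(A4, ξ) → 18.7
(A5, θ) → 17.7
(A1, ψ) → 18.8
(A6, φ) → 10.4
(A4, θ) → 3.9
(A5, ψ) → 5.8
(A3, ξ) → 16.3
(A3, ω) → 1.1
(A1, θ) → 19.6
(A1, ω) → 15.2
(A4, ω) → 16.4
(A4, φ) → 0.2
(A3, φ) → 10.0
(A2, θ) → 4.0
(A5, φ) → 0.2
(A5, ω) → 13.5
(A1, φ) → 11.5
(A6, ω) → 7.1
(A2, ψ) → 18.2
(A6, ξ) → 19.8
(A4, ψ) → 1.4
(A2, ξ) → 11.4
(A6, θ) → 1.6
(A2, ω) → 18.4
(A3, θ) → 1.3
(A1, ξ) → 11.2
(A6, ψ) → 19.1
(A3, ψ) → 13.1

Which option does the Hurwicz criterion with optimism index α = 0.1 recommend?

A1: 0.1·19.6 + 0.9·11.2 = 12.04
A2: 0.1·18.4 + 0.9·2.0 = 3.64
A3: 0.1·16.3 + 0.9·1.1 = 2.62
A4: 0.1·18.7 + 0.9·0.2 = 2.05
A5: 0.1·17.7 + 0.9·0.2 = 1.95
A6: 0.1·19.8 + 0.9·1.6 = 3.42
Highest Hurwicz score = 12.04 → A1.

A1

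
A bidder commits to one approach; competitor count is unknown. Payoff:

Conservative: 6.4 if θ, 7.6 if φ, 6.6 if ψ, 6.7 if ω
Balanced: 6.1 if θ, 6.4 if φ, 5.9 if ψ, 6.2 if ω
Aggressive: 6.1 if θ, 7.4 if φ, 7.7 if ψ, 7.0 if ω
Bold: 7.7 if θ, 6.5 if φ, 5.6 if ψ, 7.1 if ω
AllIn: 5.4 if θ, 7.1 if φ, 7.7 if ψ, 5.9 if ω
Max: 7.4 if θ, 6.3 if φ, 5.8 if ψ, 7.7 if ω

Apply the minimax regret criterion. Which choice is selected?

Column bests: θ=7.7, φ=7.6, ψ=7.7, ω=7.7.
Conservative regrets: 1.3, 0.0, 1.1, 1.0 → max 1.3
Balanced regrets: 1.6, 1.2, 1.8, 1.5 → max 1.8
Aggressive regrets: 1.6, 0.2, 0.0, 0.7 → max 1.6
Bold regrets: 0.0, 1.1, 2.1, 0.6 → max 2.1
AllIn regrets: 2.3, 0.5, 0.0, 1.8 → max 2.3
Max regrets: 0.3, 1.3, 1.9, 0.0 → max 1.9
Smallest max regret = 1.3 → Conservative.

Conservative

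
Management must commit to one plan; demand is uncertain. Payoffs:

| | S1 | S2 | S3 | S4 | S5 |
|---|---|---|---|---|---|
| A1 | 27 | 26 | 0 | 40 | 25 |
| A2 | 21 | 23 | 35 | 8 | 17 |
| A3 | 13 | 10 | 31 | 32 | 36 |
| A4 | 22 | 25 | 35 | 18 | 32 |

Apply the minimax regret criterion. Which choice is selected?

Column bests: S1=27, S2=26, S3=35, S4=40, S5=36.
A1 regrets: 0, 0, 35, 0, 11 → max 35
A2 regrets: 6, 3, 0, 32, 19 → max 32
A3 regrets: 14, 16, 4, 8, 0 → max 16
A4 regrets: 5, 1, 0, 22, 4 → max 22
Smallest max regret = 16 → A3.

A3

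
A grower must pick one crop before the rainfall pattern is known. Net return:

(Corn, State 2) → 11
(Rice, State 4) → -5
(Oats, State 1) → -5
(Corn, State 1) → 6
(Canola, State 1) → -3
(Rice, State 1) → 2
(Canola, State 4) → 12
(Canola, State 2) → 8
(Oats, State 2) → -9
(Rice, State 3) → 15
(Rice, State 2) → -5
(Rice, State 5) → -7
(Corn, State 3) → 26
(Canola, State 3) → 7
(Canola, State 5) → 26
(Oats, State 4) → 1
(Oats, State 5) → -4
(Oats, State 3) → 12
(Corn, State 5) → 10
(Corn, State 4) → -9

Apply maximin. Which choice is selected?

Row minima: Corn=-9, Rice=-7, Oats=-9, Canola=-3
Best worst-case = -3 → Canola.

Canola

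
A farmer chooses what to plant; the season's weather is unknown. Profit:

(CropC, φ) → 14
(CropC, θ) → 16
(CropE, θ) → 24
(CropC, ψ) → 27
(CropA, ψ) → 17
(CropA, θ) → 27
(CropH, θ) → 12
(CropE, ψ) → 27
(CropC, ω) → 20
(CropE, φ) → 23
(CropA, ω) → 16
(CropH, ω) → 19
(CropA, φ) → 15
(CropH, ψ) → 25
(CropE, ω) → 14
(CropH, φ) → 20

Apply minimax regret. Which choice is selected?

Column bests: θ=27, φ=23, ψ=27, ω=20.
CropE regrets: 3, 0, 0, 6 → max 6
CropH regrets: 15, 3, 2, 1 → max 15
CropA regrets: 0, 8, 10, 4 → max 10
CropC regrets: 11, 9, 0, 0 → max 11
Smallest max regret = 6 → CropE.

CropE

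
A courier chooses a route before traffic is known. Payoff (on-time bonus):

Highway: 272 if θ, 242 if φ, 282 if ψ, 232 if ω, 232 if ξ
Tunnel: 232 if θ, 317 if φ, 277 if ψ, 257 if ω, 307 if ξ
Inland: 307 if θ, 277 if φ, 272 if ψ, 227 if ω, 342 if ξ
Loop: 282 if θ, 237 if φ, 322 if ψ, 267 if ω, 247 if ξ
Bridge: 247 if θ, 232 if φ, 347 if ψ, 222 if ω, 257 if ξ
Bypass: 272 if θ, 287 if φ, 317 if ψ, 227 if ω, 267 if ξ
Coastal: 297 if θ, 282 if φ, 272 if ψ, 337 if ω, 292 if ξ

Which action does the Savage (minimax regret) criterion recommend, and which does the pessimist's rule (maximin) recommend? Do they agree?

minimax regret → Coastal; maximin → Coastal (agree)

Column bests: θ=307, φ=317, ψ=347, ω=337, ξ=342.
Highway regrets: 35, 75, 65, 105, 110 → max 110
Tunnel regrets: 75, 0, 70, 80, 35 → max 80
Inland regrets: 0, 40, 75, 110, 0 → max 110
Loop regrets: 25, 80, 25, 70, 95 → max 95
Bridge regrets: 60, 85, 0, 115, 85 → max 115
Bypass regrets: 35, 30, 30, 110, 75 → max 110
Coastal regrets: 10, 35, 75, 0, 50 → max 75
Smallest max regret = 75 → Coastal.
Row minima: Highway=232, Tunnel=232, Inland=227, Loop=237, Bridge=222, Bypass=227, Coastal=272
Best worst-case = 272 → Coastal.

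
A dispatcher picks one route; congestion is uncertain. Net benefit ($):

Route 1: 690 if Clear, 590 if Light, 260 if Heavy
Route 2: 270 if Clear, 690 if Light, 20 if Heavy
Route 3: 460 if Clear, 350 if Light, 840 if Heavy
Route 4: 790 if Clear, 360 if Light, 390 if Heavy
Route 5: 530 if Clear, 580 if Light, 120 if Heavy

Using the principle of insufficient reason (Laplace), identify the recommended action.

Route 3

Row averages: Route 1=1540/3, Route 2=980/3, Route 3=550, Route 4=1540/3, Route 5=410
Highest average = 550 → Route 3.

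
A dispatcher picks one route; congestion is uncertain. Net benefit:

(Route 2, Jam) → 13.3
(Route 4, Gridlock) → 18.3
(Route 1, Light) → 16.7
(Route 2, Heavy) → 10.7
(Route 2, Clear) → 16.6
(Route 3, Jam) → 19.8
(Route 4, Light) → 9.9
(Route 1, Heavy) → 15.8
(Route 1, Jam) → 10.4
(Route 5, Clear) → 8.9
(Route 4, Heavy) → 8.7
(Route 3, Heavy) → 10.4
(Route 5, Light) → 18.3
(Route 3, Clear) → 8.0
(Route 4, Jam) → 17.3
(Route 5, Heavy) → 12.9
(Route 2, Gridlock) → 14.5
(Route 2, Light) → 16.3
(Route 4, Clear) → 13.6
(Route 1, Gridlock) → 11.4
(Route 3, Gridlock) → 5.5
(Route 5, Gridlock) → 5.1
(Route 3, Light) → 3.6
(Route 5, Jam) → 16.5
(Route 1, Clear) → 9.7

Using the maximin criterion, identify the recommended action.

Route 2

Row minima: Route 1=9.7, Route 2=10.7, Route 3=3.6, Route 4=8.7, Route 5=5.1
Best worst-case = 10.7 → Route 2.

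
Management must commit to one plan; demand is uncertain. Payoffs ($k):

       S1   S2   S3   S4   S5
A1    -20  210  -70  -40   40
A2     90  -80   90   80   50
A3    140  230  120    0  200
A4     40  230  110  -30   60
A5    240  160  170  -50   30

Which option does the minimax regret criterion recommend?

Column bests: S1=240, S2=230, S3=170, S4=80, S5=200.
A1 regrets: 260, 20, 240, 120, 160 → max 260
A2 regrets: 150, 310, 80, 0, 150 → max 310
A3 regrets: 100, 0, 50, 80, 0 → max 100
A4 regrets: 200, 0, 60, 110, 140 → max 200
A5 regrets: 0, 70, 0, 130, 170 → max 170
Smallest max regret = 100 → A3.

A3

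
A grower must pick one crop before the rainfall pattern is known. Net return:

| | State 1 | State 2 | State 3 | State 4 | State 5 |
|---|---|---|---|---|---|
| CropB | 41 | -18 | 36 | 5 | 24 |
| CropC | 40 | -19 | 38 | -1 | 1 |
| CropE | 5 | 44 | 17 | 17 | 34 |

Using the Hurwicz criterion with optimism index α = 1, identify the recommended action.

CropB: 1·41 + 0·(-18) = 41
CropC: 1·40 + 0·(-19) = 40
CropE: 1·44 + 0·5 = 44
Highest Hurwicz score = 44 → CropE.

CropE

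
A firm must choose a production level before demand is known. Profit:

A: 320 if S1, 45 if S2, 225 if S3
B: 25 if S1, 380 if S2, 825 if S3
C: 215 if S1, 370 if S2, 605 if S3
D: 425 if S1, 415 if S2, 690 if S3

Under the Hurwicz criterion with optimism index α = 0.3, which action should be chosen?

A: 0.3·320 + 0.7·45 = 127.5
B: 0.3·825 + 0.7·25 = 265
C: 0.3·605 + 0.7·215 = 332
D: 0.3·690 + 0.7·415 = 497.5
Highest Hurwicz score = 497.5 → D.

D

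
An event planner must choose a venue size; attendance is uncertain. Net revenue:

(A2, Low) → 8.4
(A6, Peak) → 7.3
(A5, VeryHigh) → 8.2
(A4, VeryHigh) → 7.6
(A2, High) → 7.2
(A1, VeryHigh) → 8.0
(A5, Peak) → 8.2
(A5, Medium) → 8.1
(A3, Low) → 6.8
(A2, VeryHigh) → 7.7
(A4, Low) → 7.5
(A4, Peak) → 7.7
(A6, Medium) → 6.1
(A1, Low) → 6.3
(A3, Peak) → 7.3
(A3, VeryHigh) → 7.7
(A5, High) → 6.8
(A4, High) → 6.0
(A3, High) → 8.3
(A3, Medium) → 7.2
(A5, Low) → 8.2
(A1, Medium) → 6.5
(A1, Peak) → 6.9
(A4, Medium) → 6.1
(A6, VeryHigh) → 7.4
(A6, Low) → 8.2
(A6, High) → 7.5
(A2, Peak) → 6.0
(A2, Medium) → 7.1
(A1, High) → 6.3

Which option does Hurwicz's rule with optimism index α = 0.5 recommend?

A3

A1: 0.5·8.0 + 0.5·6.3 = 7.15
A2: 0.5·8.4 + 0.5·6.0 = 7.2
A3: 0.5·8.3 + 0.5·6.8 = 7.55
A4: 0.5·7.7 + 0.5·6.0 = 6.85
A5: 0.5·8.2 + 0.5·6.8 = 7.5
A6: 0.5·8.2 + 0.5·6.1 = 7.15
Highest Hurwicz score = 7.55 → A3.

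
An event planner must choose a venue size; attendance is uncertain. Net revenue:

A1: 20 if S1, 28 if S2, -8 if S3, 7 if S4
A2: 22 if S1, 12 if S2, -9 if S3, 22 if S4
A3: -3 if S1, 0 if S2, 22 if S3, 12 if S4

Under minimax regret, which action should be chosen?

A3

Column bests: S1=22, S2=28, S3=22, S4=22.
A1 regrets: 2, 0, 30, 15 → max 30
A2 regrets: 0, 16, 31, 0 → max 31
A3 regrets: 25, 28, 0, 10 → max 28
Smallest max regret = 28 → A3.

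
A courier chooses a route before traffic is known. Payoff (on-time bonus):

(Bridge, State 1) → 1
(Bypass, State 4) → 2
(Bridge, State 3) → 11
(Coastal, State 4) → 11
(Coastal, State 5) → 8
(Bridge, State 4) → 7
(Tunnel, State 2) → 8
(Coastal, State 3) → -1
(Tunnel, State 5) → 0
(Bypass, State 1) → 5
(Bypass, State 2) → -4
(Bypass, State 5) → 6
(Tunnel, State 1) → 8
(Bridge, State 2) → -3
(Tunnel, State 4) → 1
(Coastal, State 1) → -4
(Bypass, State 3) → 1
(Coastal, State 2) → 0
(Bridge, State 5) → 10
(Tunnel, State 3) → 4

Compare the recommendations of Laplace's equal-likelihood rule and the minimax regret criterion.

laplace → Bridge; minimax regret → Tunnel (disagree)

Row averages: Bridge=5.2, Tunnel=4.2, Bypass=2, Coastal=2.8
Highest average = 5.2 → Bridge.
Column bests: State 1=8, State 2=8, State 3=11, State 4=11, State 5=10.
Bridge regrets: 7, 11, 0, 4, 0 → max 11
Tunnel regrets: 0, 0, 7, 10, 10 → max 10
Bypass regrets: 3, 12, 10, 9, 4 → max 12
Coastal regrets: 12, 8, 12, 0, 2 → max 12
Smallest max regret = 10 → Tunnel.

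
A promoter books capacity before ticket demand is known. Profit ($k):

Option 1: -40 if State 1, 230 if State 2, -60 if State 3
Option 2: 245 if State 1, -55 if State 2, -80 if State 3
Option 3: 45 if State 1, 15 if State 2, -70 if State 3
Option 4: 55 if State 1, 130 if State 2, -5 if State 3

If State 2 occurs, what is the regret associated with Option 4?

100

Best payoff under State 2 is 230.
Regret = 230 − 130 = 100.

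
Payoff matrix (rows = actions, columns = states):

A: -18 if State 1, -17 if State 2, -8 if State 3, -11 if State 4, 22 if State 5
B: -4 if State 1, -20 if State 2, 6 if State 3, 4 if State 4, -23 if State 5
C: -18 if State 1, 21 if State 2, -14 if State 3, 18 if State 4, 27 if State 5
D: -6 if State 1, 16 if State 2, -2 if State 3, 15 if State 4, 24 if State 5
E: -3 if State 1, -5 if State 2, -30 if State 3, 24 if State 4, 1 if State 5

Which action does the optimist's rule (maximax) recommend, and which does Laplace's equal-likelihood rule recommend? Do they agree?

Row maxima: A=22, B=6, C=27, D=24, E=24
Best best-case = 27 → C.
Row averages: A=-6.4, B=-7.4, C=6.8, D=9.4, E=-2.6
Highest average = 9.4 → D.

maximax → C; laplace → D (disagree)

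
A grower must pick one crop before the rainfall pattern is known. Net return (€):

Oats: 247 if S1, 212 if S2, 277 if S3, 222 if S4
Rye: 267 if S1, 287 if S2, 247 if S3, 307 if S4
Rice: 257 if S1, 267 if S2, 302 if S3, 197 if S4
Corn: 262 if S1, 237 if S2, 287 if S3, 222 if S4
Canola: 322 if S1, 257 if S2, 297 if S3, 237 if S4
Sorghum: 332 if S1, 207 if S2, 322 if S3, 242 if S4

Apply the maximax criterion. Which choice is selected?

Row maxima: Oats=277, Rye=307, Rice=302, Corn=287, Canola=322, Sorghum=332
Best best-case = 332 → Sorghum.

Sorghum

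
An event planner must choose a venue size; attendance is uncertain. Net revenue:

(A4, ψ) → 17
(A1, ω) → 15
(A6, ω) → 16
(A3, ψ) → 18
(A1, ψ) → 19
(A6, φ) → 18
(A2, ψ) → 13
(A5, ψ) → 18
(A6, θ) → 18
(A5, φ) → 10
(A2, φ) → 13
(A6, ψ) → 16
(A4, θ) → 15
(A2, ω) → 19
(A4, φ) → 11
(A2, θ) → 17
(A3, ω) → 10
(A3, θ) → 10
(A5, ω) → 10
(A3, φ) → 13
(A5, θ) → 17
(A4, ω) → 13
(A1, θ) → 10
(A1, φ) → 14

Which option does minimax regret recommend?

Column bests: θ=18, φ=18, ψ=19, ω=19.
A1 regrets: 8, 4, 0, 4 → max 8
A2 regrets: 1, 5, 6, 0 → max 6
A3 regrets: 8, 5, 1, 9 → max 9
A4 regrets: 3, 7, 2, 6 → max 7
A5 regrets: 1, 8, 1, 9 → max 9
A6 regrets: 0, 0, 3, 3 → max 3
Smallest max regret = 3 → A6.

A6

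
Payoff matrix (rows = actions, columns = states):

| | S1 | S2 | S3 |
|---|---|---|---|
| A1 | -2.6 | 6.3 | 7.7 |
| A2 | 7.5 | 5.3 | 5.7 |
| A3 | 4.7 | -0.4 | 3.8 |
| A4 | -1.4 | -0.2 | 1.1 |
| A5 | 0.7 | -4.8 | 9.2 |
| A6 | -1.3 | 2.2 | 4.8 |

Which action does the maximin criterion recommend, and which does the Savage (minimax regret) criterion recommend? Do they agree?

Row minima: A1=-2.6, A2=5.3, A3=-0.4, A4=-1.4, A5=-4.8, A6=-1.3
Best worst-case = 5.3 → A2.
Column bests: S1=7.5, S2=6.3, S3=9.2.
A1 regrets: 10.1, 0.0, 1.5 → max 10.1
A2 regrets: 0.0, 1.0, 3.5 → max 3.5
A3 regrets: 2.8, 6.7, 5.4 → max 6.7
A4 regrets: 8.9, 6.5, 8.1 → max 8.9
A5 regrets: 6.8, 11.1, 0.0 → max 11.1
A6 regrets: 8.8, 4.1, 4.4 → max 8.8
Smallest max regret = 3.5 → A2.

maximin → A2; minimax regret → A2 (agree)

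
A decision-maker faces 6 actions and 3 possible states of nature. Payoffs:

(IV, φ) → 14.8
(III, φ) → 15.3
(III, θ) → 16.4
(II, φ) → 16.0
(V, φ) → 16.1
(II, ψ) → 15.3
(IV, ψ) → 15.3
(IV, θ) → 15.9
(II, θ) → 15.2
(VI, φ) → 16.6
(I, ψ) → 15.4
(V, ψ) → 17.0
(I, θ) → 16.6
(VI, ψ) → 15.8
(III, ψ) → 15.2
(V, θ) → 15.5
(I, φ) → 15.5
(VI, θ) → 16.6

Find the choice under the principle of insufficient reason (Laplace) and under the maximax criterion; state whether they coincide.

laplace → VI; maximax → V (disagree)

Row averages: I=95/6, II=15.5, III=469/30, IV=46/3, V=16.2, VI=49/3
Highest average = 49/3 → VI.
Row maxima: I=16.6, II=16.0, III=16.4, IV=15.9, V=17.0, VI=16.6
Best best-case = 17.0 → V.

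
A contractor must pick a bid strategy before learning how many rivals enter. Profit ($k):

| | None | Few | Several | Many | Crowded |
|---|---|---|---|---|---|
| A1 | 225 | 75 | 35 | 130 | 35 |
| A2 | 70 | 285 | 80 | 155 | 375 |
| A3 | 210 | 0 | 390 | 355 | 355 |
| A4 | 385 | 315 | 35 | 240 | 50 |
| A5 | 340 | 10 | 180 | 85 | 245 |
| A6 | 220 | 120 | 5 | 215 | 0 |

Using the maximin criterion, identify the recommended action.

Row minima: A1=35, A2=70, A3=0, A4=35, A5=10, A6=0
Best worst-case = 70 → A2.

A2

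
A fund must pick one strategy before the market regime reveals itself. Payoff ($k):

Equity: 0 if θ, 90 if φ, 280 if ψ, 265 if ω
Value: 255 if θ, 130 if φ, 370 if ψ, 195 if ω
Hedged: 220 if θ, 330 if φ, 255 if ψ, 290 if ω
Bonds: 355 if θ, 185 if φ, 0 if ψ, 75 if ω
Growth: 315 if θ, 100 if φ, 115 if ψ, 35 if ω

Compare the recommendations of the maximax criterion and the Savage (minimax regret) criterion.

Row maxima: Equity=280, Value=370, Hedged=330, Bonds=355, Growth=315
Best best-case = 370 → Value.
Column bests: θ=355, φ=330, ψ=370, ω=290.
Equity regrets: 355, 240, 90, 25 → max 355
Value regrets: 100, 200, 0, 95 → max 200
Hedged regrets: 135, 0, 115, 0 → max 135
Bonds regrets: 0, 145, 370, 215 → max 370
Growth regrets: 40, 230, 255, 255 → max 255
Smallest max regret = 135 → Hedged.

maximax → Value; minimax regret → Hedged (disagree)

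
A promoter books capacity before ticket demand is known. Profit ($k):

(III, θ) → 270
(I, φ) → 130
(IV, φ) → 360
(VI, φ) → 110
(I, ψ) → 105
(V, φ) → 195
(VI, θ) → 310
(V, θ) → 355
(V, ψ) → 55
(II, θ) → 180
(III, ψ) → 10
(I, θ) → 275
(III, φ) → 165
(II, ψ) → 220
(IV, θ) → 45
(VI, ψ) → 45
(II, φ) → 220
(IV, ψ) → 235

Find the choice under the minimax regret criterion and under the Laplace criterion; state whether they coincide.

Column bests: θ=355, φ=360, ψ=235.
I regrets: 80, 230, 130 → max 230
II regrets: 175, 140, 15 → max 175
III regrets: 85, 195, 225 → max 225
IV regrets: 310, 0, 0 → max 310
V regrets: 0, 165, 180 → max 180
VI regrets: 45, 250, 190 → max 250
Smallest max regret = 175 → II.
Row averages: I=170, II=620/3, III=445/3, IV=640/3, V=605/3, VI=155
Highest average = 640/3 → IV.

minimax regret → II; laplace → IV (disagree)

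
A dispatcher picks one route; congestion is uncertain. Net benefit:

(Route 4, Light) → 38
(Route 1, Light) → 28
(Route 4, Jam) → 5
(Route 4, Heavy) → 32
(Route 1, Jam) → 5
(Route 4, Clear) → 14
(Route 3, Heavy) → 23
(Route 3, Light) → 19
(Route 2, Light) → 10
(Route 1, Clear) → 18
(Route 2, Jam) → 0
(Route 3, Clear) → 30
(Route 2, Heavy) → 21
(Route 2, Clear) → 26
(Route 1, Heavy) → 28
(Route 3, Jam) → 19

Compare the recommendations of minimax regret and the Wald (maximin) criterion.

Column bests: Clear=30, Light=38, Heavy=32, Jam=19.
Route 1 regrets: 12, 10, 4, 14 → max 14
Route 2 regrets: 4, 28, 11, 19 → max 28
Route 3 regrets: 0, 19, 9, 0 → max 19
Route 4 regrets: 16, 0, 0, 14 → max 16
Smallest max regret = 14 → Route 1.
Row minima: Route 1=5, Route 2=0, Route 3=19, Route 4=5
Best worst-case = 19 → Route 3.

minimax regret → Route 1; maximin → Route 3 (disagree)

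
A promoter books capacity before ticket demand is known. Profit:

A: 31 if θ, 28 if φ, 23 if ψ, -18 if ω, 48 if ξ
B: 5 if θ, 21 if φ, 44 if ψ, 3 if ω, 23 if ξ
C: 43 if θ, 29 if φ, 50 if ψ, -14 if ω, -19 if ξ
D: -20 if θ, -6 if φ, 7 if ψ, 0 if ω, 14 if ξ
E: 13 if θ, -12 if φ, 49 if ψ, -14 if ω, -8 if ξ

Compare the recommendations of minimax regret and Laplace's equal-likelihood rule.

minimax regret → A; laplace → A (agree)

Column bests: θ=43, φ=29, ψ=50, ω=3, ξ=48.
A regrets: 12, 1, 27, 21, 0 → max 27
B regrets: 38, 8, 6, 0, 25 → max 38
C regrets: 0, 0, 0, 17, 67 → max 67
D regrets: 63, 35, 43, 3, 34 → max 63
E regrets: 30, 41, 1, 17, 56 → max 56
Smallest max regret = 27 → A.
Row averages: A=22.4, B=19.2, C=17.8, D=-1, E=5.6
Highest average = 22.4 → A.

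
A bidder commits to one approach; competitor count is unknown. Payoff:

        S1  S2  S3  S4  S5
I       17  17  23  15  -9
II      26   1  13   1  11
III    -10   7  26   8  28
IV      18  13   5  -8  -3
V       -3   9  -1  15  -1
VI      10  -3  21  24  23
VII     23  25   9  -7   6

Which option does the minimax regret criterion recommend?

Column bests: S1=26, S2=25, S3=26, S4=24, S5=28.
I regrets: 9, 8, 3, 9, 37 → max 37
II regrets: 0, 24, 13, 23, 17 → max 24
III regrets: 36, 18, 0, 16, 0 → max 36
IV regrets: 8, 12, 21, 32, 31 → max 32
V regrets: 29, 16, 27, 9, 29 → max 29
VI regrets: 16, 28, 5, 0, 5 → max 28
VII regrets: 3, 0, 17, 31, 22 → max 31
Smallest max regret = 24 → II.

II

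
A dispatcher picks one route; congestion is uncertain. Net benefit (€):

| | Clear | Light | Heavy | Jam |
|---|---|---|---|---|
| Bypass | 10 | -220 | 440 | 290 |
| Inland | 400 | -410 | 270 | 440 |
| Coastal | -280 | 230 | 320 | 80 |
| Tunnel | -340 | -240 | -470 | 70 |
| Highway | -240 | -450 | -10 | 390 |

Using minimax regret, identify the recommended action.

Column bests: Clear=400, Light=230, Heavy=440, Jam=440.
Bypass regrets: 390, 450, 0, 150 → max 450
Inland regrets: 0, 640, 170, 0 → max 640
Coastal regrets: 680, 0, 120, 360 → max 680
Tunnel regrets: 740, 470, 910, 370 → max 910
Highway regrets: 640, 680, 450, 50 → max 680
Smallest max regret = 450 → Bypass.

Bypass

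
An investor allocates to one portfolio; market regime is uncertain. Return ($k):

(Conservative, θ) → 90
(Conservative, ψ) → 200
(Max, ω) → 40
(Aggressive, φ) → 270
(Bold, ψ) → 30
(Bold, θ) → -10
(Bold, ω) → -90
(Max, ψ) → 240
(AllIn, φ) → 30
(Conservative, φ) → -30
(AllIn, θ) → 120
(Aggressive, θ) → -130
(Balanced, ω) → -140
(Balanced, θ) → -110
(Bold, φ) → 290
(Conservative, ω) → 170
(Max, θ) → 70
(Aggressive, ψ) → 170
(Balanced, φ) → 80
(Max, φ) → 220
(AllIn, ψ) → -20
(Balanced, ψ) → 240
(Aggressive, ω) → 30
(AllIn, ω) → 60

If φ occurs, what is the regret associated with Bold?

0

Best payoff under φ is 290.
Regret = 290 − 290 = 0.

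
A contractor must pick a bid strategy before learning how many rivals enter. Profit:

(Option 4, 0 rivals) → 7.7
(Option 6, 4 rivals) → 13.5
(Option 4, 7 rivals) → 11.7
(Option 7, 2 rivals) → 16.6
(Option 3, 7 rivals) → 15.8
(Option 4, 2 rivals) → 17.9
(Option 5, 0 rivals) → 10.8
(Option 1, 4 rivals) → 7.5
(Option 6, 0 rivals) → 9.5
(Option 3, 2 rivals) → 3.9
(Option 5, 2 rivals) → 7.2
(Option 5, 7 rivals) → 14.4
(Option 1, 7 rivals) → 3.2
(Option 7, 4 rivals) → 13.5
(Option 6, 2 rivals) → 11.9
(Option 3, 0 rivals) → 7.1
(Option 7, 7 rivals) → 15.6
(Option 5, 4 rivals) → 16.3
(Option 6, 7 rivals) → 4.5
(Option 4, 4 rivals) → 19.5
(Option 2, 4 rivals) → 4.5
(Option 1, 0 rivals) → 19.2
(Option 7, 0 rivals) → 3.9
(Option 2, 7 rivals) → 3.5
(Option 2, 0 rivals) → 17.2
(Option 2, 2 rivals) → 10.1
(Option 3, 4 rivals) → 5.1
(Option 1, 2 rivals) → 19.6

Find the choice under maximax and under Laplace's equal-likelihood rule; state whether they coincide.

maximax → Option 1; laplace → Option 4 (disagree)

Row maxima: Option 1=19.6, Option 2=17.2, Option 3=15.8, Option 4=19.5, Option 5=16.3, Option 6=13.5, Option 7=16.6
Best best-case = 19.6 → Option 1.
Row averages: Option 1=12.375, Option 2=8.825, Option 3=7.975, Option 4=14.2, Option 5=12.175, Option 6=9.85, Option 7=12.4
Highest average = 14.2 → Option 4.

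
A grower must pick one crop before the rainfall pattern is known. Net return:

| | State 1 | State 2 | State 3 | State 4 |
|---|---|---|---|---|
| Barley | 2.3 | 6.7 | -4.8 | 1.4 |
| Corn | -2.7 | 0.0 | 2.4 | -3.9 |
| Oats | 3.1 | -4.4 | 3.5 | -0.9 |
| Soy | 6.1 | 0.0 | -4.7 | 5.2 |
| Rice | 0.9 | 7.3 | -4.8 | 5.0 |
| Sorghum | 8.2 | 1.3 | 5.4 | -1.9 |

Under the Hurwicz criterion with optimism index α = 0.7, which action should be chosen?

Sorghum

Barley: 0.7·6.7 + 0.3·(-4.8) = 3.25
Corn: 0.7·2.4 + 0.3·(-3.9) = 0.51
Oats: 0.7·3.5 + 0.3·(-4.4) = 1.13
Soy: 0.7·6.1 + 0.3·(-4.7) = 2.86
Rice: 0.7·7.3 + 0.3·(-4.8) = 3.67
Sorghum: 0.7·8.2 + 0.3·(-1.9) = 5.17
Highest Hurwicz score = 5.17 → Sorghum.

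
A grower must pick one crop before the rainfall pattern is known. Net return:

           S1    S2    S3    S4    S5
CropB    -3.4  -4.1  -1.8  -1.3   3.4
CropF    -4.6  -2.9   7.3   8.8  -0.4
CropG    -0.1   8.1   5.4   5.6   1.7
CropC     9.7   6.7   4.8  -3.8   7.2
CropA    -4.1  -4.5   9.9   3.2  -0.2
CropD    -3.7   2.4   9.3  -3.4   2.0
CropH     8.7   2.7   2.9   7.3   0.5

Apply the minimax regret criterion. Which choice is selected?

Column bests: S1=9.7, S2=8.1, S3=9.9, S4=8.8, S5=7.2.
CropB regrets: 13.1, 12.2, 11.7, 10.1, 3.8 → max 13.1
CropF regrets: 14.3, 11.0, 2.6, 0.0, 7.6 → max 14.3
CropG regrets: 9.8, 0.0, 4.5, 3.2, 5.5 → max 9.8
CropC regrets: 0.0, 1.4, 5.1, 12.6, 0.0 → max 12.6
CropA regrets: 13.8, 12.6, 0.0, 5.6, 7.4 → max 13.8
CropD regrets: 13.4, 5.7, 0.6, 12.2, 5.2 → max 13.4
CropH regrets: 1.0, 5.4, 7.0, 1.5, 6.7 → max 7.0
Smallest max regret = 7.0 → CropH.

CropH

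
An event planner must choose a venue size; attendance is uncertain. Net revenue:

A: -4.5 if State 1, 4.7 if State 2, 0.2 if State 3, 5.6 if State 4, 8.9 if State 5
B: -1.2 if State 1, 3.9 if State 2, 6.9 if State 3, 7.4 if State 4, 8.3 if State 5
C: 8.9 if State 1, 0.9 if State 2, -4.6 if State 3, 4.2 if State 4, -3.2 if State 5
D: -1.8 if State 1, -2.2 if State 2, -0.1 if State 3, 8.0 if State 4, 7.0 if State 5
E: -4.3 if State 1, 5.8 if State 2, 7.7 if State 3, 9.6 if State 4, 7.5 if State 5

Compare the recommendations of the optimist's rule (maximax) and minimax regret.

maximax → E; minimax regret → B (disagree)

Row maxima: A=8.9, B=8.3, C=8.9, D=8.0, E=9.6
Best best-case = 9.6 → E.
Column bests: State 1=8.9, State 2=5.8, State 3=7.7, State 4=9.6, State 5=8.9.
A regrets: 13.4, 1.1, 7.5, 4.0, 0.0 → max 13.4
B regrets: 10.1, 1.9, 0.8, 2.2, 0.6 → max 10.1
C regrets: 0.0, 4.9, 12.3, 5.4, 12.1 → max 12.3
D regrets: 10.7, 8.0, 7.8, 1.6, 1.9 → max 10.7
E regrets: 13.2, 0.0, 0.0, 0.0, 1.4 → max 13.2
Smallest max regret = 10.1 → B.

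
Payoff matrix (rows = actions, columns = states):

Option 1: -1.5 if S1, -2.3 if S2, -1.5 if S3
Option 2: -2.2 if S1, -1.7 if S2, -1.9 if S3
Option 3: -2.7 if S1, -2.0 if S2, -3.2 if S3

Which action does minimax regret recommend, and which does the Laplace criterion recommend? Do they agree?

Column bests: S1=-1.5, S2=-1.7, S3=-1.5.
Option 1 regrets: 0.0, 0.6, 0.0 → max 0.6
Option 2 regrets: 0.7, 0.0, 0.4 → max 0.7
Option 3 regrets: 1.2, 0.3, 1.7 → max 1.7
Smallest max regret = 0.6 → Option 1.
Row averages: Option 1=-53/30, Option 2=-29/15, Option 3=-79/30
Highest average = -53/30 → Option 1.

minimax regret → Option 1; laplace → Option 1 (agree)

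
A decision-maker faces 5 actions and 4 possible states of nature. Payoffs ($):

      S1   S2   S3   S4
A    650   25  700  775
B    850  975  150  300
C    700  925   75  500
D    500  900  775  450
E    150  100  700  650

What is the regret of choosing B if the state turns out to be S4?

Best payoff under S4 is 775.
Regret = 775 − 300 = 475.

475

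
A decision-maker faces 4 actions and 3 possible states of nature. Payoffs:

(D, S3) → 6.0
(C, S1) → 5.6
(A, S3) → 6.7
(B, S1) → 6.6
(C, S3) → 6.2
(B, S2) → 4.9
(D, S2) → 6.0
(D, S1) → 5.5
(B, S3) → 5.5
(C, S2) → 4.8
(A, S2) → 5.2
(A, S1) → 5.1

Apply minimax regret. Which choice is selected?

Column bests: S1=6.6, S2=6.0, S3=6.7.
A regrets: 1.5, 0.8, 0.0 → max 1.5
B regrets: 0.0, 1.1, 1.2 → max 1.2
C regrets: 1.0, 1.2, 0.5 → max 1.2
D regrets: 1.1, 0.0, 0.7 → max 1.1
Smallest max regret = 1.1 → D.

D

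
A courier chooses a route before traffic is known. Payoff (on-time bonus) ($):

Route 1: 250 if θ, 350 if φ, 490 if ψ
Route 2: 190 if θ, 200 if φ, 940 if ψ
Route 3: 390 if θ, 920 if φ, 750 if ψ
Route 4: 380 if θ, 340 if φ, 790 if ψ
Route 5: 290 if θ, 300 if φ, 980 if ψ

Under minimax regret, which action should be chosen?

Route 3

Column bests: θ=390, φ=920, ψ=980.
Route 1 regrets: 140, 570, 490 → max 570
Route 2 regrets: 200, 720, 40 → max 720
Route 3 regrets: 0, 0, 230 → max 230
Route 4 regrets: 10, 580, 190 → max 580
Route 5 regrets: 100, 620, 0 → max 620
Smallest max regret = 230 → Route 3.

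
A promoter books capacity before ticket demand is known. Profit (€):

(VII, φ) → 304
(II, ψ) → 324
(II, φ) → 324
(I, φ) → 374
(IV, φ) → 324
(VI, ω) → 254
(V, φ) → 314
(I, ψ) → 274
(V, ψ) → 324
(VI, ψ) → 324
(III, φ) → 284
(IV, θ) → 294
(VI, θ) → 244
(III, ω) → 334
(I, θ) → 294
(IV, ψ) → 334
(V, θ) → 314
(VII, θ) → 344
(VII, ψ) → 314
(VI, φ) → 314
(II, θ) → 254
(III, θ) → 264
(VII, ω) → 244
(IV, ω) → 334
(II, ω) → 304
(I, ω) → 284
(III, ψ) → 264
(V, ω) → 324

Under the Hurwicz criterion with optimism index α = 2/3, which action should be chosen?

I

I: 2/3·374 + 1/3·274 = 1022/3
II: 2/3·324 + 1/3·254 = 902/3
III: 2/3·334 + 1/3·264 = 932/3
IV: 2/3·334 + 1/3·294 = 962/3
V: 2/3·324 + 1/3·314 = 962/3
VI: 2/3·324 + 1/3·244 = 892/3
VII: 2/3·344 + 1/3·244 = 932/3
Highest Hurwicz score = 1022/3 → I.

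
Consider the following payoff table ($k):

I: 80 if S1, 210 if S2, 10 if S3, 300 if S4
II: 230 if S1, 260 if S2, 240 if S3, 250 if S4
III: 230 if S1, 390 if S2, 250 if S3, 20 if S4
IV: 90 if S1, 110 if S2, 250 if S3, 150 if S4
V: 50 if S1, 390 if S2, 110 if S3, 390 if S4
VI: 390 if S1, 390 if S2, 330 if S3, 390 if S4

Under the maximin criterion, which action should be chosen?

VI

Row minima: I=10, II=230, III=20, IV=90, V=50, VI=330
Best worst-case = 330 → VI.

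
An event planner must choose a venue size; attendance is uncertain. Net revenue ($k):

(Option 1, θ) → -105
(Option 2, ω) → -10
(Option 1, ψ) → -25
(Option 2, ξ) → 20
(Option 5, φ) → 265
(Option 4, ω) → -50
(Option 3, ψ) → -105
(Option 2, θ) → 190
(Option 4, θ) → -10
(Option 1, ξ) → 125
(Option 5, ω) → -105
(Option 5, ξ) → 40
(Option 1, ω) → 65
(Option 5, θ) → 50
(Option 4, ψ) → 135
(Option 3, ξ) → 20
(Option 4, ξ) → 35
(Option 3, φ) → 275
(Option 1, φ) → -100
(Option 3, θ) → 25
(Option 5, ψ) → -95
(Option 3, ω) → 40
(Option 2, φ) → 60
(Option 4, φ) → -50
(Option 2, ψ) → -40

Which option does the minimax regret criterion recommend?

Column bests: θ=190, φ=275, ψ=135, ω=65, ξ=125.
Option 1 regrets: 295, 375, 160, 0, 0 → max 375
Option 2 regrets: 0, 215, 175, 75, 105 → max 215
Option 3 regrets: 165, 0, 240, 25, 105 → max 240
Option 4 regrets: 200, 325, 0, 115, 90 → max 325
Option 5 regrets: 140, 10, 230, 170, 85 → max 230
Smallest max regret = 215 → Option 2.

Option 2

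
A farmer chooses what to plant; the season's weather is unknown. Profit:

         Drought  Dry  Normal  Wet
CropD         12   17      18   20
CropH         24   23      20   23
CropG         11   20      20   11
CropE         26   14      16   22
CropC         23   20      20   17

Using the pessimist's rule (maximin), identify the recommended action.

CropH

Row minima: CropD=12, CropH=20, CropG=11, CropE=14, CropC=17
Best worst-case = 20 → CropH.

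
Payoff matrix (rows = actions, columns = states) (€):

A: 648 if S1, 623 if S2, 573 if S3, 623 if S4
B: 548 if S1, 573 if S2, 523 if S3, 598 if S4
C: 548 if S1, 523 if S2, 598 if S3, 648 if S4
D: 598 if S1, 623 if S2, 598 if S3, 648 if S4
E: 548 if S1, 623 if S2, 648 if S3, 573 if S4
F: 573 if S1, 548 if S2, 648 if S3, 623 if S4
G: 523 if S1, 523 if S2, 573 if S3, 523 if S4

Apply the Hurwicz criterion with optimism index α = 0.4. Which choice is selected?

D

A: 0.4·648 + 0.6·573 = 603
B: 0.4·598 + 0.6·523 = 553
C: 0.4·648 + 0.6·523 = 573
D: 0.4·648 + 0.6·598 = 618
E: 0.4·648 + 0.6·548 = 588
F: 0.4·648 + 0.6·548 = 588
G: 0.4·573 + 0.6·523 = 543
Highest Hurwicz score = 618 → D.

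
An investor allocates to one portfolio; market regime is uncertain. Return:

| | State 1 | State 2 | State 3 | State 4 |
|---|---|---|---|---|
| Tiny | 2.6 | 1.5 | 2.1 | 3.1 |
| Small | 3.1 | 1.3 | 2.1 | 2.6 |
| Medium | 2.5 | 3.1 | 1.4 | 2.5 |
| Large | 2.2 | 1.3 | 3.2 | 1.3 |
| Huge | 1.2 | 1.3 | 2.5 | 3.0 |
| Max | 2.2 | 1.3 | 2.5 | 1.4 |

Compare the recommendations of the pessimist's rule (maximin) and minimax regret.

Row minima: Tiny=1.5, Small=1.3, Medium=1.4, Large=1.3, Huge=1.2, Max=1.3
Best worst-case = 1.5 → Tiny.
Column bests: State 1=3.1, State 2=3.1, State 3=3.2, State 4=3.1.
Tiny regrets: 0.5, 1.6, 1.1, 0.0 → max 1.6
Small regrets: 0.0, 1.8, 1.1, 0.5 → max 1.8
Medium regrets: 0.6, 0.0, 1.8, 0.6 → max 1.8
Large regrets: 0.9, 1.8, 0.0, 1.8 → max 1.8
Huge regrets: 1.9, 1.8, 0.7, 0.1 → max 1.9
Max regrets: 0.9, 1.8, 0.7, 1.7 → max 1.8
Smallest max regret = 1.6 → Tiny.

maximin → Tiny; minimax regret → Tiny (agree)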